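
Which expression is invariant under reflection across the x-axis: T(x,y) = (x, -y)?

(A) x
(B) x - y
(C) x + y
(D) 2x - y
A

The map is reflection across the x-axis: T(x,y) = (x, -y).
Substitute the transformed coordinates into each option and compare with the original:
(A) x  ->  (x) = x   [equals x: invariant]
(B) x - y  ->  (x) - (-y) = x + y   [differs from x - y: not invariant]
(C) x + y  ->  (x) + (-y) = x - y   [differs from x + y: not invariant]
(D) 2x - y  ->  2(x) - (-y) = 2x + y   [differs from 2x - y: not invariant]

Only option (A), x, is unchanged by the transformation.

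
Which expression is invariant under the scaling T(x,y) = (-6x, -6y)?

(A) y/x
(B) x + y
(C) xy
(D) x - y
A

Under the uniform scaling T(x,y) = (-6x, -6y):
Substitute the transformed coordinates into each option and compare with the original:
(A) y/x  ->  (-6y)/(-6x) = y/x   [equals y/x: invariant]
(B) x + y  ->  (-6x) + (-6y) = -6x - 6y   [differs from x + y: not invariant]
(C) xy  ->  (-6x)(-6y) = 36xy   [differs from xy: not invariant]
(D) x - y  ->  (-6x) - (-6y) = -6x + 6y   [differs from x - y: not invariant]

Only option (A), y/x, is unchanged by the transformation.
The common factor -6 cancels in a ratio of coordinates, while sums, products and sums of squares pick up factors of -6 or 36.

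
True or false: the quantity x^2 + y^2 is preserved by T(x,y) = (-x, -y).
True

Substitute T(x,y) = (-x, -y) into the expression and compare with the original.

Original: x^2 + y^2
After applying T: (-x)^2 + (-y)^2 = x^2 + y^2

This is identical to the original x^2 + y^2, so the expression is invariant.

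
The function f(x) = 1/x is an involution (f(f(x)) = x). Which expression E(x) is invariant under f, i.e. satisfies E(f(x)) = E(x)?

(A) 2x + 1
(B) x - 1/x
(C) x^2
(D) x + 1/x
D

Replace x by f(x) = 1/x in each option and simplify. As a quick numerical cross-check, also compare E(4) with E(f(4)) = E(1/4).

(A) 2x + 1  ->  2(1/x) + 1 = (x + 2)/x; check: E(4) = 9 but E(1/4) = 3/2.   [not invariant]
(B) x - 1/x  ->  (1/x) - 1/(1/x) = -x + 1/x; check: E(4) = 15/4 but E(1/4) = -15/4.   [not invariant]
(C) x^2  ->  (1/x)^2 = x^(-2); check: E(4) = 16 but E(1/4) = 1/16.   [not invariant]
(D) x + 1/x  ->  (1/x) + 1/(1/x), which simplifies back to x + 1/x; check: E(4) = 17/4, E(1/4) = 17/4.   [invariant]

Only (D) is unchanged. E is symmetric under swapping x with f(x) = 1/x, which is exactly what an involution does.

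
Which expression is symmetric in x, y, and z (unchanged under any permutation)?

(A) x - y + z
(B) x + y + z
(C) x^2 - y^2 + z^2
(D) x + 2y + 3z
B

A symmetric expression is unchanged when the variables are permuted; here the transformation to test is the swap (x, y) -> (y, x).
A symmetric expression must survive every permutation; the single swap x <-> y already eliminates the distractors, and the keyed expression is also unchanged by x <-> z and y <-> z (each variable enters it in exactly the same way).
Substitute the transformed coordinates into each option and compare with the original:
(A) x - y + z  ->  (y) - (x) + z = -x + y + z   [differs from x - y + z: not invariant]
(B) x + y + z  ->  (y) + (x) + z = x + y + z   [equals x + y + z: invariant]
(C) x^2 - y^2 + z^2  ->  (y)^2 - (x)^2 + z^2 = -x^2 + y^2 + z^2   [differs from x^2 - y^2 + z^2: not invariant]
(D) x + 2y + 3z  ->  (y) + 2(x) + 3z = 2x + y + 3z   [differs from x + 2y + 3z: not invariant]

Only option (B), x + y + z, is unchanged by the transformation.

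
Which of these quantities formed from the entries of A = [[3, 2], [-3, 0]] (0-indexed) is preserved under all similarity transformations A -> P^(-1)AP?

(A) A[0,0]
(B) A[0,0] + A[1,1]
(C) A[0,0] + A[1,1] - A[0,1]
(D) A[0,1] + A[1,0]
B

A[0,0] + A[1,1] is the trace of A. By the cyclic property of the trace, tr(P^(-1)AP) = tr(APP^(-1)) = tr(A), so it is the same for every matrix similar to A.

The other combinations are not similarity invariants. For example, take P = [[1, 1], [0, 1]] (det P = 1), so P^(-1) = [[1, -1], [0, 1]] and
B = P^(-1)AP = [[6, 8], [-3, -3]].
Evaluating each option on A and on B:
(A) A[0,0]: 3 for A, 6 for B -> changes
(B) A[0,0] + A[1,1]: 3 for A, 3 for B -> unchanged
(C) A[0,0] + A[1,1] - A[0,1]: 1 for A, -5 for B -> changes
(D) A[0,1] + A[1,0]: -1 for A, 5 for B -> changes

Only (B) A[0,0] + A[1,1] = 3 survives (and it does so for every P, not just this one), so it is the invariant.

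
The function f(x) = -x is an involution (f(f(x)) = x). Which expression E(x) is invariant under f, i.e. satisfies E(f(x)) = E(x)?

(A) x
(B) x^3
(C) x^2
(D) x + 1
C

Replace x by f(x) = -x in each option and simplify. As a quick numerical cross-check, also compare E(5) with E(f(5)) = E(-5).

(A) x  ->  (-x) = -x; check: E(5) = 5 but E(-5) = -5.   [not invariant]
(B) x^3  ->  (-x)^3 = -x^3; check: E(5) = 125 but E(-5) = -125.   [not invariant]
(C) x^2  ->  (-x)^2, which simplifies back to x^2; check: E(5) = 25, E(-5) = 25.   [invariant]
(D) x + 1  ->  (-x) + 1 = 1 - x; check: E(5) = 6 but E(-5) = -4.   [not invariant]

Only (C) is unchanged. E is symmetric under swapping x with f(x) = -x, which is exactly what an involution does.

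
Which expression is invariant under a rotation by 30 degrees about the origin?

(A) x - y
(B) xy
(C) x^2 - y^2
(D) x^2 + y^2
D

A rotation by 30 degrees sends (x, y) to (sqrt(3)x/2 - y/2, x/2 + sqrt(3)y/2).
Substitute the transformed coordinates into each option and compare with the original:
(A) x - y  ->  (sqrt(3)x/2 - y/2) - (x/2 + sqrt(3)y/2) = -x/2 + sqrt(3)x/2 - sqrt(3)y/2 - y/2   [differs from x - y: not invariant]
(B) xy  ->  (sqrt(3)x/2 - y/2)(x/2 + sqrt(3)y/2) = sqrt(3)x^2/4 + xy/2 - sqrt(3)y^2/4   [differs from xy: not invariant]
(C) x^2 - y^2  ->  (sqrt(3)x/2 - y/2)^2 - (x/2 + sqrt(3)y/2)^2 = x^2/2 - sqrt(3)xy - y^2/2   [differs from x^2 - y^2: not invariant]
(D) x^2 + y^2  ->  (sqrt(3)x/2 - y/2)^2 + (x/2 + sqrt(3)y/2)^2 = x^2 + y^2   [equals x^2 + y^2: invariant]

Only option (D), x^2 + y^2, is unchanged by the transformation.
Geometrically, x^2 + y^2 is the squared distance from the origin, which every rotation about the origin preserves.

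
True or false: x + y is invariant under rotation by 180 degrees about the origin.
False

Applying rotation by 180 degrees: x' = x*cos(180 degrees) - y*sin(180 degrees) = -x, y' = x*sin(180 degrees) + y*cos(180 degrees) = -y

Substituting into x + y:
(-x) + (-y)
= -x - y

This differs from the original expression x + y, so it is NOT invariant.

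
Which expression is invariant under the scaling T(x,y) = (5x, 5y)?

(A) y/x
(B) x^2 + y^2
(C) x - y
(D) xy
A

Under the uniform scaling T(x,y) = (5x, 5y):
Substitute the transformed coordinates into each option and compare with the original:
(A) y/x  ->  (5y)/(5x) = y/x   [equals y/x: invariant]
(B) x^2 + y^2  ->  (5x)^2 + (5y)^2 = 25x^2 + 25y^2   [differs from x^2 + y^2: not invariant]
(C) x - y  ->  (5x) - (5y) = 5x - 5y   [differs from x - y: not invariant]
(D) xy  ->  (5x)(5y) = 25xy   [differs from xy: not invariant]

Only option (A), y/x, is unchanged by the transformation.
The common factor 5 cancels in a ratio of coordinates, while sums, products and sums of squares pick up factors of 5 or 25.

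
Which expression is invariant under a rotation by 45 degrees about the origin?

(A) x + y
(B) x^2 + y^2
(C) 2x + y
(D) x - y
B

A rotation by 45 degrees sends (x, y) to (sqrt(2)x/2 - sqrt(2)y/2, sqrt(2)x/2 + sqrt(2)y/2).
Substitute the transformed coordinates into each option and compare with the original:
(A) x + y  ->  (sqrt(2)x/2 - sqrt(2)y/2) + (sqrt(2)x/2 + sqrt(2)y/2) = sqrt(2)x   [differs from x + y: not invariant]
(B) x^2 + y^2  ->  (sqrt(2)x/2 - sqrt(2)y/2)^2 + (sqrt(2)x/2 + sqrt(2)y/2)^2 = x^2 + y^2   [equals x^2 + y^2: invariant]
(C) 2x + y  ->  2(sqrt(2)x/2 - sqrt(2)y/2) + (sqrt(2)x/2 + sqrt(2)y/2) = 3sqrt(2)x/2 - sqrt(2)y/2   [differs from 2x + y: not invariant]
(D) x - y  ->  (sqrt(2)x/2 - sqrt(2)y/2) - (sqrt(2)x/2 + sqrt(2)y/2) = -sqrt(2)y   [differs from x - y: not invariant]

Only option (B), x^2 + y^2, is unchanged by the transformation.
Geometrically, x^2 + y^2 is the squared distance from the origin, which every rotation about the origin preserves.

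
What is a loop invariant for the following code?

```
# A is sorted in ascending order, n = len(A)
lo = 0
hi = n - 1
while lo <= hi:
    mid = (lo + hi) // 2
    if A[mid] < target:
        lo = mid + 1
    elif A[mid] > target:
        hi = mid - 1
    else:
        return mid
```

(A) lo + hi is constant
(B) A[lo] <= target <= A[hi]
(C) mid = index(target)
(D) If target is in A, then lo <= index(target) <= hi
D

A loop invariant must hold before the first iteration and be re-established by every execution of the body.

(D) If target is in A, then lo <= index(target) <= hi: Before the loop [lo, hi] = [0, n-1] covers every index. When A[mid] < target, sortedness puts target strictly to the right of mid, so setting lo = mid + 1 keeps index(target) in [lo, hi]; symmetrically for hi = mid - 1. Hence 'if target is in A then lo <= index(target) <= hi' holds after every iteration, and when lo > hi it proves target is absent.

The other options fail:
(A) lo + hi is constant: each iteration moves exactly one of lo, hi, so lo + hi changes (e.g. 0 + (n-1) becomes (mid+1) + (n-1)).
(B) A[lo] <= target <= A[hi]: fails when target is not in A (e.g. target < A[0] already violates it before the loop), so it is not maintained in general.
(C) mid = index(target): mid is just the current probe; it equals index(target) only on the iteration that returns.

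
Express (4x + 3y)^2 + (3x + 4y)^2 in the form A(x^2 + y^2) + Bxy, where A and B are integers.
25(x^2 + y^2) + 48xy

Expanding: (4x + 3y)^2 = 16x^2 + 24xy + 9y^2
(3x + 4y)^2 = 9x^2 + 24xy + 16y^2
Sum = (16+9)(x^2+y^2) + 48xy = 25(x^2 + y^2) + 48xy
This is symmetric in x and y.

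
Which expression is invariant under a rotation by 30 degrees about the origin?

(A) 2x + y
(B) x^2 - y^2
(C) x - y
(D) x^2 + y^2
D

A rotation by 30 degrees sends (x, y) to (sqrt(3)x/2 - y/2, x/2 + sqrt(3)y/2).
Substitute the transformed coordinates into each option and compare with the original:
(A) 2x + y  ->  2(sqrt(3)x/2 - y/2) + (x/2 + sqrt(3)y/2) = x/2 + sqrt(3)x - y + sqrt(3)y/2   [differs from 2x + y: not invariant]
(B) x^2 - y^2  ->  (sqrt(3)x/2 - y/2)^2 - (x/2 + sqrt(3)y/2)^2 = x^2/2 - sqrt(3)xy - y^2/2   [differs from x^2 - y^2: not invariant]
(C) x - y  ->  (sqrt(3)x/2 - y/2) - (x/2 + sqrt(3)y/2) = -x/2 + sqrt(3)x/2 - sqrt(3)y/2 - y/2   [differs from x - y: not invariant]
(D) x^2 + y^2  ->  (sqrt(3)x/2 - y/2)^2 + (x/2 + sqrt(3)y/2)^2 = x^2 + y^2   [equals x^2 + y^2: invariant]

Only option (D), x^2 + y^2, is unchanged by the transformation.
Geometrically, x^2 + y^2 is the squared distance from the origin, which every rotation about the origin preserves.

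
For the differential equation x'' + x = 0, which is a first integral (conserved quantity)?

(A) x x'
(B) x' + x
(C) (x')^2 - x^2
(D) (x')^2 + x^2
D

A first integral I satisfies dI/dt = 0 along every solution. Differentiate each option and use the equation of motion:
(A) d/dt[x x'] = (x')^2 + x x'' = (x')^2 - x^2, not identically 0
(B) d/dt[x' + x] = x'' + x' = -x + x', not identically 0
(C) d/dt[(x')^2 - x^2] = 2x'x'' - 2x x' = -4x x', not identically 0
(D) d/dt[(x')^2 + x^2] = 2x'x'' + 2x x' = 2x'(-x) + 2x x' = 0

Only (D) has zero time-derivative. So the energy-like quantity (x')^2 + x^2 is the first integral.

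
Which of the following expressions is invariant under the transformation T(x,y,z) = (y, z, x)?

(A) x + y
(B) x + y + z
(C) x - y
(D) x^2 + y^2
B

Apply T(x,y,z) = (y, z, x) to each option, i.e. replace (x, y, z) by the transformed coordinates.
Substitute the transformed coordinates into each option and compare with the original:
(A) x + y  ->  (y) + (z) = y + z   [differs from x + y: not invariant]
(B) x + y + z  ->  (y) + (z) + (x) = x + y + z   [equals x + y + z: invariant]
(C) x - y  ->  (y) - (z) = y - z   [differs from x - y: not invariant]
(D) x^2 + y^2  ->  (y)^2 + (z)^2 = y^2 + z^2   [differs from x^2 + y^2: not invariant]

Only option (B), x + y + z, is unchanged by the transformation.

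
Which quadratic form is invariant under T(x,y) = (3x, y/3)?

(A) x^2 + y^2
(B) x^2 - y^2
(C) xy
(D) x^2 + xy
C

T multiplies x by 3 and divides y by 3.
Substitute the transformed coordinates into each option and compare with the original:
(A) x^2 + y^2  ->  (3x)^2 + (y/3)^2 = 9x^2 + y^2/9   [differs from x^2 + y^2: not invariant]
(B) x^2 - y^2  ->  (3x)^2 - (y/3)^2 = 9x^2 - y^2/9   [differs from x^2 - y^2: not invariant]
(C) xy  ->  (3x)(y/3) = xy   [equals xy: invariant]
(D) x^2 + xy  ->  (3x)^2 + (3x)(y/3) = 9x^2 + xy   [differs from x^2 + xy: not invariant]

Only option (C), xy, is unchanged by the transformation.
The factors 3 and 1/3 cancel only in the pure product xy.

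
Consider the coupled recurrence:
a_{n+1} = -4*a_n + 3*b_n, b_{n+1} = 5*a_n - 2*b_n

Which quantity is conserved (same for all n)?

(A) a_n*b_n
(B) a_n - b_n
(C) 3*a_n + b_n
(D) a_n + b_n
D

Replace a_n by a_{n+1} = -4*a_n + 3*b_n and b_n by b_{n+1} = 5*a_n - 2*b_n in each option and simplify:
(A) a_n*b_n  ->  (-4*a_n + 3*b_n)*(5*a_n - 2*b_n) = -20*a_n^2 + 23*a_n*b_n - 6*b_n^2   [not conserved]
(B) a_n - b_n  ->  (-4*a_n + 3*b_n) - (5*a_n - 2*b_n) = -9*a_n + 5*b_n   [not conserved]
(C) 3*a_n + b_n  ->  3*(-4*a_n + 3*b_n) + (5*a_n - 2*b_n) = -7*a_n + 7*b_n   [not conserved]
(D) a_n + b_n  ->  (-4*a_n + 3*b_n) + (5*a_n - 2*b_n) = a_n + b_n   [conserved]

Only (D) a_n + b_n returns to itself after one step, so it is the conserved quantity.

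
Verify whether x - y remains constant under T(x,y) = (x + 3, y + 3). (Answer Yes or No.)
Yes

Substitute T(x,y) = (x + 3, y + 3) into the expression and compare with the original.

Original: x - y
After applying T: (x + 3) - (y + 3) = x - y

This is identical to the original x - y, so the expression is invariant.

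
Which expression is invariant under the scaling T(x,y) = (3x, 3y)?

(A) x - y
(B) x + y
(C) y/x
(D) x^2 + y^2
C

Under the uniform scaling T(x,y) = (3x, 3y):
Substitute the transformed coordinates into each option and compare with the original:
(A) x - y  ->  (3x) - (3y) = 3x - 3y   [differs from x - y: not invariant]
(B) x + y  ->  (3x) + (3y) = 3x + 3y   [differs from x + y: not invariant]
(C) y/x  ->  (3y)/(3x) = y/x   [equals y/x: invariant]
(D) x^2 + y^2  ->  (3x)^2 + (3y)^2 = 9x^2 + 9y^2   [differs from x^2 + y^2: not invariant]

Only option (C), y/x, is unchanged by the transformation.
The common factor 3 cancels in a ratio of coordinates, while sums, products and sums of squares pick up factors of 3 or 9.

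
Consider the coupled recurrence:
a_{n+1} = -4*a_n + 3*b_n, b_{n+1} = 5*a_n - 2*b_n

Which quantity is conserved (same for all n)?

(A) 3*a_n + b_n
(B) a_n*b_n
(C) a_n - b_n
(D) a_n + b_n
D

Replace a_n by a_{n+1} = -4*a_n + 3*b_n and b_n by b_{n+1} = 5*a_n - 2*b_n in each option and simplify:
(A) 3*a_n + b_n  ->  3*(-4*a_n + 3*b_n) + (5*a_n - 2*b_n) = -7*a_n + 7*b_n   [not conserved]
(B) a_n*b_n  ->  (-4*a_n + 3*b_n)*(5*a_n - 2*b_n) = -20*a_n^2 + 23*a_n*b_n - 6*b_n^2   [not conserved]
(C) a_n - b_n  ->  (-4*a_n + 3*b_n) - (5*a_n - 2*b_n) = -9*a_n + 5*b_n   [not conserved]
(D) a_n + b_n  ->  (-4*a_n + 3*b_n) + (5*a_n - 2*b_n) = a_n + b_n   [conserved]

Only (D) a_n + b_n returns to itself after one step, so it is the conserved quantity.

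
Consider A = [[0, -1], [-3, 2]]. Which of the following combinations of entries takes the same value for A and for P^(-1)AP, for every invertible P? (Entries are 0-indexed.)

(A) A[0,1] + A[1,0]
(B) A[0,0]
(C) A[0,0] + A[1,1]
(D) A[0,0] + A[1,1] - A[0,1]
C

A[0,0] + A[1,1] is the trace of A. By the cyclic property of the trace, tr(P^(-1)AP) = tr(APP^(-1)) = tr(A), so it is the same for every matrix similar to A.

The other combinations are not similarity invariants. For example, take P = [[1, -1], [0, 1]] (det P = 1), so P^(-1) = [[1, 1], [0, 1]] and
B = P^(-1)AP = [[-3, 4], [-3, 5]].
Evaluating each option on A and on B:
(A) A[0,1] + A[1,0]: -4 for A, 1 for B -> changes
(B) A[0,0]: 0 for A, -3 for B -> changes
(C) A[0,0] + A[1,1]: 2 for A, 2 for B -> unchanged
(D) A[0,0] + A[1,1] - A[0,1]: 3 for A, -2 for B -> changes

Only (C) A[0,0] + A[1,1] = 2 survives (and it does so for every P, not just this one), so it is the invariant.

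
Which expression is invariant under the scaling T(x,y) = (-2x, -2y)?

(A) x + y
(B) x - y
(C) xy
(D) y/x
D

Under the uniform scaling T(x,y) = (-2x, -2y):
Substitute the transformed coordinates into each option and compare with the original:
(A) x + y  ->  (-2x) + (-2y) = -2x - 2y   [differs from x + y: not invariant]
(B) x - y  ->  (-2x) - (-2y) = -2x + 2y   [differs from x - y: not invariant]
(C) xy  ->  (-2x)(-2y) = 4xy   [differs from xy: not invariant]
(D) y/x  ->  (-2y)/(-2x) = y/x   [equals y/x: invariant]

Only option (D), y/x, is unchanged by the transformation.
The common factor -2 cancels in a ratio of coordinates, while sums, products and sums of squares pick up factors of -2 or 4.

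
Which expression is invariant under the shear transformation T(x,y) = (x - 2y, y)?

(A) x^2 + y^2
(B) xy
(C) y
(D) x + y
C

Under the shear T(x,y) = (x - 2y, y):
Substitute the transformed coordinates into each option and compare with the original:
(A) x^2 + y^2  ->  (x - 2y)^2 + (y)^2 = x^2 - 4xy + 5y^2   [differs from x^2 + y^2: not invariant]
(B) xy  ->  (x - 2y)(y) = xy - 2y^2   [differs from xy: not invariant]
(C) y  ->  (y) = y   [equals y: invariant]
(D) x + y  ->  (x - 2y) + (y) = x - y   [differs from x + y: not invariant]

Only option (C), y, is unchanged by the transformation.
A horizontal shear moves points parallel to the x-axis, so the y-coordinate (and any function of y alone) is unchanged.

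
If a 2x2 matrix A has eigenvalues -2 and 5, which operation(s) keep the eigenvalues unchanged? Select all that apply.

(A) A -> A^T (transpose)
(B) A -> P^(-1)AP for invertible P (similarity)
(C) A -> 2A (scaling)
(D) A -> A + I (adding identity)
A and B

Eigenvalues are preserved by:
1. Similarity transformations: A -> P^(-1)AP (same characteristic polynomial)
2. Transpose: A^T has the same eigenvalues as A

Eigenvalues are NOT preserved by:
- Adding identity: eigenvalues become -2+1, 5+1
- Scaling: eigenvalues become -4, 10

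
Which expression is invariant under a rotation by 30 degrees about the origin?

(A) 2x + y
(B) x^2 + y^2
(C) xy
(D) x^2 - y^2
B

A rotation by 30 degrees sends (x, y) to (sqrt(3)x/2 - y/2, x/2 + sqrt(3)y/2).
Substitute the transformed coordinates into each option and compare with the original:
(A) 2x + y  ->  2(sqrt(3)x/2 - y/2) + (x/2 + sqrt(3)y/2) = x/2 + sqrt(3)x - y + sqrt(3)y/2   [differs from 2x + y: not invariant]
(B) x^2 + y^2  ->  (sqrt(3)x/2 - y/2)^2 + (x/2 + sqrt(3)y/2)^2 = x^2 + y^2   [equals x^2 + y^2: invariant]
(C) xy  ->  (sqrt(3)x/2 - y/2)(x/2 + sqrt(3)y/2) = sqrt(3)x^2/4 + xy/2 - sqrt(3)y^2/4   [differs from xy: not invariant]
(D) x^2 - y^2  ->  (sqrt(3)x/2 - y/2)^2 - (x/2 + sqrt(3)y/2)^2 = x^2/2 - sqrt(3)xy - y^2/2   [differs from x^2 - y^2: not invariant]

Only option (B), x^2 + y^2, is unchanged by the transformation.
Geometrically, x^2 + y^2 is the squared distance from the origin, which every rotation about the origin preserves.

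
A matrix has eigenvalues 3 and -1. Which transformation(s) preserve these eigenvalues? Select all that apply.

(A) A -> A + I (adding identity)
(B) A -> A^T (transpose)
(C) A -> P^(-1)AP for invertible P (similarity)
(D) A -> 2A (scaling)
B and C

Eigenvalues are preserved by:
1. Similarity transformations: A -> P^(-1)AP (same characteristic polynomial)
2. Transpose: A^T has the same eigenvalues as A

Eigenvalues are NOT preserved by:
- Adding identity: eigenvalues become 3+1, -1+1
- Scaling: eigenvalues become 6, -2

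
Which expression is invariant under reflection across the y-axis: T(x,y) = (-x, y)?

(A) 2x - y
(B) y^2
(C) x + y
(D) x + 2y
B

The map is reflection across the y-axis: T(x,y) = (-x, y).
Substitute the transformed coordinates into each option and compare with the original:
(A) 2x - y  ->  2(-x) - (y) = -2x - y   [differs from 2x - y: not invariant]
(B) y^2  ->  (y)^2 = y^2   [equals y^2: invariant]
(C) x + y  ->  (-x) + (y) = -x + y   [differs from x + y: not invariant]
(D) x + 2y  ->  (-x) + 2(y) = -x + 2y   [differs from x + 2y: not invariant]

Only option (B), y^2, is unchanged by the transformation.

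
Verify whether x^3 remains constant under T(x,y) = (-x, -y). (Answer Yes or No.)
No

Substitute T(x,y) = (-x, -y) into the expression and compare with the original.

Original: x^3
After applying T: (-x)^3 = -x^3

This differs from the original x^3 (difference: -2x^3), so the expression is NOT invariant.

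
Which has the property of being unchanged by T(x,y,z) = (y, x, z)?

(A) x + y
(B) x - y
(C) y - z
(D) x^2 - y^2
A

Apply T(x,y,z) = (y, x, z) to each option, i.e. replace (x, y, z) by the transformed coordinates.
Substitute the transformed coordinates into each option and compare with the original:
(A) x + y  ->  (y) + (x) = x + y   [equals x + y: invariant]
(B) x - y  ->  (y) - (x) = -x + y   [differs from x - y: not invariant]
(C) y - z  ->  (x) - (z) = x - z   [differs from y - z: not invariant]
(D) x^2 - y^2  ->  (y)^2 - (x)^2 = -x^2 + y^2   [differs from x^2 - y^2: not invariant]

Only option (A), x + y, is unchanged by the transformation.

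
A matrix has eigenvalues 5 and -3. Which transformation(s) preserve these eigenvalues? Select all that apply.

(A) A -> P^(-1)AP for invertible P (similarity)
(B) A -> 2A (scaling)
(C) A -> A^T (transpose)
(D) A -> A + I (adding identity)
A and C

Eigenvalues are preserved by:
1. Similarity transformations: A -> P^(-1)AP (same characteristic polynomial)
2. Transpose: A^T has the same eigenvalues as A

Eigenvalues are NOT preserved by:
- Adding identity: eigenvalues become 5+1, -3+1
- Scaling: eigenvalues become 10, -6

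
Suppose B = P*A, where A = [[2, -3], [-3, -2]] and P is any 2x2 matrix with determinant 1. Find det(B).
-13

By the multiplicative property of determinants, det(B) = det(P*A) = det(P) * det(A) = det(A),
so the determinant is invariant under multiplication by any determinant-1 matrix; we just need det(A).

det(A) = (2)(-2) - (-3)(-3) = -4 - 9 = -13

Therefore det(B) = 1 * (-13) = -13.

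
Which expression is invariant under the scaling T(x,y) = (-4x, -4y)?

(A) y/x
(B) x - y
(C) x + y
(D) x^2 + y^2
A

Under the uniform scaling T(x,y) = (-4x, -4y):
Substitute the transformed coordinates into each option and compare with the original:
(A) y/x  ->  (-4y)/(-4x) = y/x   [equals y/x: invariant]
(B) x - y  ->  (-4x) - (-4y) = -4x + 4y   [differs from x - y: not invariant]
(C) x + y  ->  (-4x) + (-4y) = -4x - 4y   [differs from x + y: not invariant]
(D) x^2 + y^2  ->  (-4x)^2 + (-4y)^2 = 16x^2 + 16y^2   [differs from x^2 + y^2: not invariant]

Only option (A), y/x, is unchanged by the transformation.
The common factor -4 cancels in a ratio of coordinates, while sums, products and sums of squares pick up factors of -4 or 16.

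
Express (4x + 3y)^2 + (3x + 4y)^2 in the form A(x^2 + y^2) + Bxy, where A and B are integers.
25(x^2 + y^2) + 48xy

Expanding: (4x + 3y)^2 = 16x^2 + 24xy + 9y^2
(3x + 4y)^2 = 9x^2 + 24xy + 16y^2
Sum = (16+9)(x^2+y^2) + 48xy = 25(x^2 + y^2) + 48xy
This is symmetric in x and y.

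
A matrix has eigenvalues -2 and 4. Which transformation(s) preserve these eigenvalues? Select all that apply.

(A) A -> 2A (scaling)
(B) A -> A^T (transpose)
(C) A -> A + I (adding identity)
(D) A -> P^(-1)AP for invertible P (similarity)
B and D

Eigenvalues are preserved by:
1. Similarity transformations: A -> P^(-1)AP (same characteristic polynomial)
2. Transpose: A^T has the same eigenvalues as A

Eigenvalues are NOT preserved by:
- Adding identity: eigenvalues become -2+1, 4+1
- Scaling: eigenvalues become -4, 8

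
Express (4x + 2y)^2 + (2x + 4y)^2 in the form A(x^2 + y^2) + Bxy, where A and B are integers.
20(x^2 + y^2) + 32xy

Expanding: (4x + 2y)^2 = 16x^2 + 16xy + 4y^2
(2x + 4y)^2 = 4x^2 + 16xy + 16y^2
Sum = (16+4)(x^2+y^2) + 32xy = 20(x^2 + y^2) + 32xy
This is symmetric in x and y.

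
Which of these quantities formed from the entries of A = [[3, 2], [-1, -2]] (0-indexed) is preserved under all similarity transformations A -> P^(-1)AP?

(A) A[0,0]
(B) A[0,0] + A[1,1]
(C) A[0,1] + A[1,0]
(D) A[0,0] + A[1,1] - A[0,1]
B

A[0,0] + A[1,1] is the trace of A. By the cyclic property of the trace, tr(P^(-1)AP) = tr(APP^(-1)) = tr(A), so it is the same for every matrix similar to A.

The other combinations are not similarity invariants. For example, take P = [[1, 1], [1, 2]] (det P = 1), so P^(-1) = [[2, -1], [-1, 1]] and
B = P^(-1)AP = [[13, 19], [-8, -12]].
Evaluating each option on A and on B:
(A) A[0,0]: 3 for A, 13 for B -> changes
(B) A[0,0] + A[1,1]: 1 for A, 1 for B -> unchanged
(C) A[0,1] + A[1,0]: 1 for A, 11 for B -> changes
(D) A[0,0] + A[1,1] - A[0,1]: -1 for A, -18 for B -> changes

Only (B) A[0,0] + A[1,1] = 1 survives (and it does so for every P, not just this one), so it is the invariant.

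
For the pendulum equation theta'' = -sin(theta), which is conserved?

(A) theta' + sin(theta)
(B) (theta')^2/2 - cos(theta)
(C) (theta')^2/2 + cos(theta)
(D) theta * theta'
B

A first integral I satisfies dI/dt = 0 along every solution. Differentiate each option and use the equation of motion:
(A) d/dt[theta' + sin(theta)] = theta'' + cos(theta) theta' = -sin(theta) + theta' cos(theta), not identically 0
(B) d/dt[(theta')^2/2 - cos(theta)] = theta' theta'' + sin(theta) theta' = theta'(-sin(theta)) + theta' sin(theta) = 0
(C) d/dt[(theta')^2/2 + cos(theta)] = theta' theta'' - sin(theta) theta' = -2 theta' sin(theta), not identically 0
(D) d/dt[theta * theta'] = (theta')^2 + theta theta'' = (theta')^2 - theta sin(theta), not identically 0

Only (B) has zero time-derivative. This is the total energy: kinetic (theta')^2/2 plus potential -cos(theta).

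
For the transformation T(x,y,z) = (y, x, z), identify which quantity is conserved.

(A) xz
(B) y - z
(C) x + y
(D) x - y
C

Apply T(x,y,z) = (y, x, z) to each option, i.e. replace (x, y, z) by the transformed coordinates.
Substitute the transformed coordinates into each option and compare with the original:
(A) xz  ->  (y)(z) = yz   [differs from xz: not invariant]
(B) y - z  ->  (x) - (z) = x - z   [differs from y - z: not invariant]
(C) x + y  ->  (y) + (x) = x + y   [equals x + y: invariant]
(D) x - y  ->  (y) - (x) = -x + y   [differs from x - y: not invariant]

Only option (C), x + y, is unchanged by the transformation.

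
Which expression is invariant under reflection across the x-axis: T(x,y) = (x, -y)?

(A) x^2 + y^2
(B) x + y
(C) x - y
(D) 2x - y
A

The map is reflection across the x-axis: T(x,y) = (x, -y).
Substitute the transformed coordinates into each option and compare with the original:
(A) x^2 + y^2  ->  (x)^2 + (-y)^2 = x^2 + y^2   [equals x^2 + y^2: invariant]
(B) x + y  ->  (x) + (-y) = x - y   [differs from x + y: not invariant]
(C) x - y  ->  (x) - (-y) = x + y   [differs from x - y: not invariant]
(D) 2x - y  ->  2(x) - (-y) = 2x + y   [differs from 2x - y: not invariant]

Only option (A), x^2 + y^2, is unchanged by the transformation.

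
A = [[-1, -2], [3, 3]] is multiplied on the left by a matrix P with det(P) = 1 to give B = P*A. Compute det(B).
3

By the multiplicative property of determinants, det(B) = det(P*A) = det(P) * det(A) = det(A),
so the determinant is invariant under multiplication by any determinant-1 matrix; we just need det(A).

det(A) = (-1)(3) - (-2)(3) = -3 - (-6) = 3

Therefore det(B) = 1 * 3 = 3.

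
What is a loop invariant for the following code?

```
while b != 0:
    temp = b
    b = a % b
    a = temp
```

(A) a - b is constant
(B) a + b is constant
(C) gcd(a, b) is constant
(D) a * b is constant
C

A loop invariant must hold before the first iteration and be re-established by every execution of the body.

(C) gcd(a, b) is constant: One iteration replaces (a, b) by (b, a mod b). Since a mod b = a - q*b for an integer q, any common divisor of a and b divides b and a mod b, and conversely; hence gcd(b, a mod b) = gcd(a, b). For instance (28, 9) -> (9, 1) keeps gcd = 1. At exit b = 0 and a = gcd of the original inputs.

The other options fail:
(A) a - b is constant: e.g. (a, b) = (28, 9) -> (9, 1): the difference goes from 19 to 8.
(B) a + b is constant: e.g. (a, b) = (28, 9) -> (9, 1): the sum goes from 37 to 10.
(D) a * b is constant: e.g. (a, b) = (28, 9) -> (9, 1): the product goes from 252 to 9.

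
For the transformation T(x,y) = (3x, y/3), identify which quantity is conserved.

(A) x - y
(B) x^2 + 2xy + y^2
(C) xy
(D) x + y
C

An expression E(x,y) is invariant under T if E(T(x,y)) = E(x,y). Here T(x,y) = (3x, y/3).
Substitute the transformed coordinates into each option and compare with the original:
(A) x - y  ->  (3x) - (y/3) = 3x - y/3   [differs from x - y: not invariant]
(B) x^2 + 2xy + y^2  ->  (3x)^2 + 2(3x)(y/3) + (y/3)^2 = 9x^2 + 2xy + y^2/9   [differs from x^2 + 2xy + y^2: not invariant]
(C) xy  ->  (3x)(y/3) = xy   [equals xy: invariant]
(D) x + y  ->  (3x) + (y/3) = 3x + y/3   [differs from x + y: not invariant]

Only option (C), xy, is unchanged by the transformation.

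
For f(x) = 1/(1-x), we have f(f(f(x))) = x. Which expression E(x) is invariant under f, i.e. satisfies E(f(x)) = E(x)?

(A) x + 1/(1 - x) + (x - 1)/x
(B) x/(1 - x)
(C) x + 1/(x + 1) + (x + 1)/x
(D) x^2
A

Replace x by f(x) = 1/(1 - x) in each option and simplify. As a quick numerical cross-check, also compare E(4) with E(f(4)) = E(-1/3).

(A) x + 1/(1 - x) + (x - 1)/x  ->  (1/(1 - x)) + 1/(1 - (1/(1 - x))) + ((1/(1 - x)) - 1)/(1/(1 - x)), which simplifies back to x + 1/(1 - x) + (x - 1)/x; check: E(4) = 53/12, E(-1/3) = 53/12.   [invariant]
(B) x/(1 - x)  ->  (1/(1 - x))/(1 - (1/(1 - x))) = -1/x; check: E(4) = -4/3 but E(-1/3) = -1/4.   [not invariant]
(C) x + 1/(x + 1) + (x + 1)/x  ->  (1/(1 - x)) + 1/((1/(1 - x)) + 1) + ((1/(1 - x)) + 1)/(1/(1 - x)) = (-x^3 + 6x^2 - 11x + 7)/(x^2 - 3x + 2); check: E(4) = 109/20 but E(-1/3) = -5/6.   [not invariant]
(D) x^2  ->  (1/(1 - x))^2 = (x - 1)^(-2); check: E(4) = 16 but E(-1/3) = 1/9.   [not invariant]

Only (A) is unchanged. Indeed f(f(x)) = 1/(1 - 1/(1-x)) = (1-x)/(-x) = (x-1)/x, so E(x) = x + f(x) + f(f(x)) is the sum over the whole 3-cycle; applying f just permutes the three terms cyclically (x -> f(x) -> f(f(x)) -> x), leaving the sum unchanged.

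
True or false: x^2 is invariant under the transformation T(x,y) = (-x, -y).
True

Substitute T(x,y) = (-x, -y) into the expression and compare with the original.

Original: x^2
After applying T: (-x)^2 = x^2

This is identical to the original x^2, so the expression is invariant.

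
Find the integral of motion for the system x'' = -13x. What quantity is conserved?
E = (x')^2 + 13x^2

Multiply the equation by x':
x' * x'' = -13x * x'
The left side is d/dt[(x')^2/2] and the right side is d/dt[-13x^2/2], so
d/dt[(x')^2/2 + 13x^2/2] = 0, i.e. (x')^2/2 + 13x^2/2 = constant.
Multiplying by 2, the integral of motion is E = (x')^2 + 13x^2.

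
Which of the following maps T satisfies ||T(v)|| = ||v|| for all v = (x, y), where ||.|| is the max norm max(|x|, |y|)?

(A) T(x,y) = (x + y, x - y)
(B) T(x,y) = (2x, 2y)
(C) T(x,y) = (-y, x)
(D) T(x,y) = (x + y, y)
C

A transformation preserves a norm if ||T(v)|| = ||v|| for every v; a single vector where the norm changes rules an option out.

(A) T(x,y) = (x + y, x - y): v = (1, 1) has norm max(|1|, |1|) = 1, but T(v) = (2, 0) has norm 2 -- not preserved.
(B) T(x,y) = (2x, 2y): v = (1, 0) has norm max(|1|, |0|) = 1, but T(v) = (2, 0) has norm 2 -- not preserved.
(C) T(x,y) = (-y, x): preserves the norm -- it only permutes the coordinates and/or flips signs, which leaves max(|x|, |y|) unchanged.
(D) T(x,y) = (x + y, y): v = (1, 1) has norm max(|1|, |1|) = 1, but T(v) = (2, 1) has norm 2 -- not preserved.

Therefore the answer is (C).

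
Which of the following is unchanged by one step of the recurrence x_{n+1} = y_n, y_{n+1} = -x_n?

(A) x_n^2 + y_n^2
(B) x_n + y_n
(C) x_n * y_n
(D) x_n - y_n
A

For the recurrence x_{n+1} = y_n, y_{n+1} = -x_n:

x_{n+1}^2 + y_{n+1}^2 = y_n^2 + (-x_n)^2 = x_n^2 + y_n^2
The sum of squares is conserved (like energy in a harmonic oscillator).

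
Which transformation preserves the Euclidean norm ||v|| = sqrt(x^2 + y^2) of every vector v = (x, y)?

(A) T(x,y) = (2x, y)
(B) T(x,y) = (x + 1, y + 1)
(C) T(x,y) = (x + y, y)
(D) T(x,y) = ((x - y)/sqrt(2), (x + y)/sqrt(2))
D

A transformation preserves a norm if ||T(v)|| = ||v|| for every v; a single vector where the norm changes rules an option out.

(A) T(x,y) = (2x, y): v = (1, 0) has norm sqrt((1)^2 + (0)^2) = 1, but T(v) = (2, 0) has norm 2 -- not preserved.
(B) T(x,y) = (x + 1, y + 1): v = (1, 0) has norm sqrt((1)^2 + (0)^2) = 1, but T(v) = (2, 1) has norm sqrt(5) -- not preserved.
(C) T(x,y) = (x + y, y): v = (0, 1) has norm sqrt((0)^2 + (1)^2) = 1, but T(v) = (1, 1) has norm sqrt(2) -- not preserved.
(D) T(x,y) = ((x - y)/sqrt(2), (x + y)/sqrt(2)): preserves the norm -- it is an orthogonal map (a rotation/reflection), and (sqrt(2)(x - y)/2)^2 + (sqrt(2)(x + y)/2)^2 simplifies to x^2 + y^2.

Therefore the answer is (D).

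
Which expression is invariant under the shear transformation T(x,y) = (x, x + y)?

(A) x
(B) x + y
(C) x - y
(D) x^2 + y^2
A

Under the shear T(x,y) = (x, x + y):
Substitute the transformed coordinates into each option and compare with the original:
(A) x  ->  (x) = x   [equals x: invariant]
(B) x + y  ->  (x) + (x + y) = 2x + y   [differs from x + y: not invariant]
(C) x - y  ->  (x) - (x + y) = -y   [differs from x - y: not invariant]
(D) x^2 + y^2  ->  (x)^2 + (x + y)^2 = 2x^2 + 2xy + y^2   [differs from x^2 + y^2: not invariant]

Only option (A), x, is unchanged by the transformation.
A vertical shear moves points parallel to the y-axis, so the x-coordinate (and any function of x alone) is unchanged.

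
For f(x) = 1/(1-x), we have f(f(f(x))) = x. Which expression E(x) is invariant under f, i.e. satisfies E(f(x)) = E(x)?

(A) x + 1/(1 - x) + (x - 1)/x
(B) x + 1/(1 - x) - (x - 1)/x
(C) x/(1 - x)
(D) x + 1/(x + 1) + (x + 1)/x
A

Replace x by f(x) = 1/(1 - x) in each option and simplify. As a quick numerical cross-check, also compare E(3) with E(f(3)) = E(-1/2).

(A) x + 1/(1 - x) + (x - 1)/x  ->  (1/(1 - x)) + 1/(1 - (1/(1 - x))) + ((1/(1 - x)) - 1)/(1/(1 - x)), which simplifies back to x + 1/(1 - x) + (x - 1)/x; check: E(3) = 19/6, E(-1/2) = 19/6.   [invariant]
(B) x + 1/(1 - x) - (x - 1)/x  ->  (1/(1 - x)) + 1/(1 - (1/(1 - x))) - ((1/(1 - x)) - 1)/(1/(1 - x)) = (x^2(1 - x) - x + (x - 1)^2)/(x(x - 1)); check: E(3) = 11/6 but E(-1/2) = -17/6.   [not invariant]
(C) x/(1 - x)  ->  (1/(1 - x))/(1 - (1/(1 - x))) = -1/x; check: E(3) = -3/2 but E(-1/2) = -1/3.   [not invariant]
(D) x + 1/(x + 1) + (x + 1)/x  ->  (1/(1 - x)) + 1/((1/(1 - x)) + 1) + ((1/(1 - x)) + 1)/(1/(1 - x)) = (-x^3 + 6x^2 - 11x + 7)/(x^2 - 3x + 2); check: E(3) = 55/12 but E(-1/2) = 1/2.   [not invariant]

Only (A) is unchanged. Indeed f(f(x)) = 1/(1 - 1/(1-x)) = (1-x)/(-x) = (x-1)/x, so E(x) = x + f(x) + f(f(x)) is the sum over the whole 3-cycle; applying f just permutes the three terms cyclically (x -> f(x) -> f(f(x)) -> x), leaving the sum unchanged.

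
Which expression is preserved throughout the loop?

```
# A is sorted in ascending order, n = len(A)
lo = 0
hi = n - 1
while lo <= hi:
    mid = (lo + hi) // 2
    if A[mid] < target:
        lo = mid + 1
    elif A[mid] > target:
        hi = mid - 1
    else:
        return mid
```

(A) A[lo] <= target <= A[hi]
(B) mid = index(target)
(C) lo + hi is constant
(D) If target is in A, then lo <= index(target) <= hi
D

A loop invariant must hold before the first iteration and be re-established by every execution of the body.

(D) If target is in A, then lo <= index(target) <= hi: Before the loop [lo, hi] = [0, n-1] covers every index. When A[mid] < target, sortedness puts target strictly to the right of mid, so setting lo = mid + 1 keeps index(target) in [lo, hi]; symmetrically for hi = mid - 1. Hence 'if target is in A then lo <= index(target) <= hi' holds after every iteration, and when lo > hi it proves target is absent.

The other options fail:
(A) A[lo] <= target <= A[hi]: fails when target is not in A (e.g. target < A[0] already violates it before the loop), so it is not maintained in general.
(B) mid = index(target): mid is just the current probe; it equals index(target) only on the iteration that returns.
(C) lo + hi is constant: each iteration moves exactly one of lo, hi, so lo + hi changes (e.g. 0 + (n-1) becomes (mid+1) + (n-1)).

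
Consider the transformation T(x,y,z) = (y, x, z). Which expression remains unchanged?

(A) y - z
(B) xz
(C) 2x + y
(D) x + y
D

Apply T(x,y,z) = (y, x, z) to each option, i.e. replace (x, y, z) by the transformed coordinates.
Substitute the transformed coordinates into each option and compare with the original:
(A) y - z  ->  (x) - (z) = x - z   [differs from y - z: not invariant]
(B) xz  ->  (y)(z) = yz   [differs from xz: not invariant]
(C) 2x + y  ->  2(y) + (x) = x + 2y   [differs from 2x + y: not invariant]
(D) x + y  ->  (y) + (x) = x + y   [equals x + y: invariant]

Only option (D), x + y, is unchanged by the transformation.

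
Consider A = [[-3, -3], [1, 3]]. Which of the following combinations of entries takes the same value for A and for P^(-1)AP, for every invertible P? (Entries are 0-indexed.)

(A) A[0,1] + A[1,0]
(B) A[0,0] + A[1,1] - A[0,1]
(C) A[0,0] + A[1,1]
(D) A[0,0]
C

A[0,0] + A[1,1] is the trace of A. By the cyclic property of the trace, tr(P^(-1)AP) = tr(APP^(-1)) = tr(A), so it is the same for every matrix similar to A.

The other combinations are not similarity invariants. For example, take P = [[1, -1], [0, 1]] (det P = 1), so P^(-1) = [[1, 1], [0, 1]] and
B = P^(-1)AP = [[-2, 2], [1, 2]].
Evaluating each option on A and on B:
(A) A[0,1] + A[1,0]: -2 for A, 3 for B -> changes
(B) A[0,0] + A[1,1] - A[0,1]: 3 for A, -2 for B -> changes
(C) A[0,0] + A[1,1]: 0 for A, 0 for B -> unchanged
(D) A[0,0]: -3 for A, -2 for B -> changes

Only (C) A[0,0] + A[1,1] = 0 survives (and it does so for every P, not just this one), so it is the invariant.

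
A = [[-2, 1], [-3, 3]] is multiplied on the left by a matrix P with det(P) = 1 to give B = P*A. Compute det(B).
-3

By the multiplicative property of determinants, det(B) = det(P*A) = det(P) * det(A) = det(A),
so the determinant is invariant under multiplication by any determinant-1 matrix; we just need det(A).

det(A) = (-2)(3) - (1)(-3) = -6 - (-3) = -3

Therefore det(B) = 1 * (-3) = -3.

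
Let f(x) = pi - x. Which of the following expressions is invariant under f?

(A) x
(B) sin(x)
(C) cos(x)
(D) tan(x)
B

For f(x) = pi - x:
sin(pi - x) = sin(x), so sine is invariant under this transformation.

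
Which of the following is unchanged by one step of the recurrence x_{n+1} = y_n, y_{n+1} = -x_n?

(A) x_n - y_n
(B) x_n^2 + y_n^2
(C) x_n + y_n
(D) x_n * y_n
B

For the recurrence x_{n+1} = y_n, y_{n+1} = -x_n:

x_{n+1}^2 + y_{n+1}^2 = y_n^2 + (-x_n)^2 = x_n^2 + y_n^2
The sum of squares is conserved (like energy in a harmonic oscillator).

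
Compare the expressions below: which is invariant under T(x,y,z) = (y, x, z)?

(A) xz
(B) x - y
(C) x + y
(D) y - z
C

Apply T(x,y,z) = (y, x, z) to each option, i.e. replace (x, y, z) by the transformed coordinates.
Substitute the transformed coordinates into each option and compare with the original:
(A) xz  ->  (y)(z) = yz   [differs from xz: not invariant]
(B) x - y  ->  (y) - (x) = -x + y   [differs from x - y: not invariant]
(C) x + y  ->  (y) + (x) = x + y   [equals x + y: invariant]
(D) y - z  ->  (x) - (z) = x - z   [differs from y - z: not invariant]

Only option (C), x + y, is unchanged by the transformation.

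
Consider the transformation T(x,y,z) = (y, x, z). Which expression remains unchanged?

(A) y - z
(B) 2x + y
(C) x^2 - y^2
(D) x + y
D

Apply T(x,y,z) = (y, x, z) to each option, i.e. replace (x, y, z) by the transformed coordinates.
Substitute the transformed coordinates into each option and compare with the original:
(A) y - z  ->  (x) - (z) = x - z   [differs from y - z: not invariant]
(B) 2x + y  ->  2(y) + (x) = x + 2y   [differs from 2x + y: not invariant]
(C) x^2 - y^2  ->  (y)^2 - (x)^2 = -x^2 + y^2   [differs from x^2 - y^2: not invariant]
(D) x + y  ->  (y) + (x) = x + y   [equals x + y: invariant]

Only option (D), x + y, is unchanged by the transformation.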